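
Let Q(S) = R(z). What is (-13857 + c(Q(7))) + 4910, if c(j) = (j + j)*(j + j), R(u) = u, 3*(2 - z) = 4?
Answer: -80507/9 ≈ -8945.2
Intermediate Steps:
z = ⅔ (z = 2 - ⅓*4 = 2 - 4/3 = ⅔ ≈ 0.66667)
Q(S) = ⅔
c(j) = 4*j² (c(j) = (2*j)*(2*j) = 4*j²)
(-13857 + c(Q(7))) + 4910 = (-13857 + 4*(⅔)²) + 4910 = (-13857 + 4*(4/9)) + 4910 = (-13857 + 16/9) + 4910 = -124697/9 + 4910 = -80507/9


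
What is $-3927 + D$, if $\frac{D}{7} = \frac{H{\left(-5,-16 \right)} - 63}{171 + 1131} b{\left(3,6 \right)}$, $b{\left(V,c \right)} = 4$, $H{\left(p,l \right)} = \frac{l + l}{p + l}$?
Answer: $- \frac{7672013}{1953} \approx -3928.3$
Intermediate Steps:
$H{\left(p,l \right)} = \frac{2 l}{l + p}$
$D = - \frac{2582}{1953}$ ($D = 7 \frac{2 \left(-16\right) \frac{1}{-16 - 5} - 63}{171 + 1131} \cdot 4 = 7 \frac{2 \left(-16\right) \frac{1}{-21} - 63}{1302} \cdot 4 = 7 \left(2 \left(-16\right) \left(- \frac{1}{21}\right) - 63\right) \frac{1}{1302} \cdot 4 = 7 \left(\frac{32}{21} - 63\right) \frac{1}{1302} \cdot 4 = 7 \left(- \frac{1291}{21}\right) \frac{1}{1302} \cdot 4 = 7 \left(\left(- \frac{1291}{27342}\right) 4\right) = 7 \left(- \frac{2582}{13671}\right) = - \frac{2582}{1953} \approx -1.3221$)
$-3927 + D = -3927 - \frac{2582}{1953} = - \frac{7672013}{1953}$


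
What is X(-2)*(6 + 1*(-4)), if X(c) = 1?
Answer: 2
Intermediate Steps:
X(-2)*(6 + 1*(-4)) = 1*(6 + 1*(-4)) = 1*(6 - 4) = 1*2 = 2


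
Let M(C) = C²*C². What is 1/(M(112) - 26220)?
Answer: 1/157325716 ≈ 6.3562e-9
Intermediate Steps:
M(C) = C⁴
1/(M(112) - 26220) = 1/(112⁴ - 26220) = 1/(157351936 - 26220) = 1/157325716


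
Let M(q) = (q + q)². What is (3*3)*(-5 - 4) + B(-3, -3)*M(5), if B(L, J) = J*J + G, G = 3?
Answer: 1119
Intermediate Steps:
M(q) = 4*q² (M(q) = (2*q)² = 4*q²)
B(L, J) = 3 + J² (B(L, J) = J*J + 3 = J² + 3 = 3 + J²)
(3*3)*(-5 - 4) + B(-3, -3)*M(5) = (3*3)*(-5 - 4) + (3 + (-3)²)*(4*5²) = 9*(-9) + (3 + 9)*(4*25) = -81 + 12*100 = -81 + 1200 = 1119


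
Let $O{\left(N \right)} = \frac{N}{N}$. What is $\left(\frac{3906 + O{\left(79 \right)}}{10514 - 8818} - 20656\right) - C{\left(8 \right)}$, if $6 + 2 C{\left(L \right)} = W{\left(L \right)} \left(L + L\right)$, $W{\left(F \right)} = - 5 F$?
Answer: $- \frac{34480861}{1696} \approx -20331.0$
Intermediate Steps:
$O{\left(N \right)} = 1$
$C{\left(L \right)} = -3 - 5 L^{2}$ ($C{\left(L \right)} = -3 + \frac{- 5 L \left(L + L\right)}{2} = -3 + \frac{- 5 L 2 L}{2} = -3 + \frac{\left(-10\right) L^{2}}{2} = -3 - 5 L^{2}$)
$\left(\frac{3906 + O{\left(79 \right)}}{10514 - 8818} - 20656\right) - C{\left(8 \right)} = \left(\frac{3906 + 1}{10514 - 8818} - 20656\right) - \left(-3 - 5 \cdot 8^{2}\right) = \left(\frac{3907}{1696} - 20656\right) - \left(-3 - 320\right) = \left(3907 \cdot \frac{1}{1696} - 20656\right) - \left(-3 - 320\right) = \left(\frac{3907}{1696} - 20656\right) - -323 = - \frac{35028669}{1696} + 323 = - \frac{34480861}{1696}$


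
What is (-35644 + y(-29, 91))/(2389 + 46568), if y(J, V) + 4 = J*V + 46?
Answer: -12747/16319 ≈ -0.78111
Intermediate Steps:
y(J, V) = 42 + J*V (y(J, V) = -4 + (J*V + 46) = -4 + (46 + J*V) = 42 + J*V)
(-35644 + y(-29, 91))/(2389 + 46568) = (-35644 + (42 - 29*91))/(2389 + 46568) = (-35644 + (42 - 2639))/48957 = (-35644 - 2597)*(1/48957) = -38241*1/48957 = -12747/16319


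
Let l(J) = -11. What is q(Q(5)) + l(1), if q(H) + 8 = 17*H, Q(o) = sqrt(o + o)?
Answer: -19 + 17*sqrt(10) ≈ 34.759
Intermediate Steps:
Q(o) = sqrt(2)*sqrt(o) (Q(o) = sqrt(2*o) = sqrt(2)*sqrt(o))
q(H) = -8 + 17*H
q(Q(5)) + l(1) = (-8 + 17*(sqrt(2)*sqrt(5))) - 11 = (-8 + 17*sqrt(10)) - 11 = -19 + 17*sqrt(10)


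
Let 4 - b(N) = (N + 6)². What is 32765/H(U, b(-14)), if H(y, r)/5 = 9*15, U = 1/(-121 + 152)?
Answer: 6553/135 ≈ 48.541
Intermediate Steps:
b(N) = 4 - (6 + N)² (b(N) = 4 - (N + 6)² = 4 - (6 + N)²)
U = 1/31 ≈ 0.032258
H(y, r) = 675 (H(y, r) = 5*(9*15) = 5*135 = 675)
32765/H(U, b(-14)) = 32765/675 = 32765*(1/675) = 6553/135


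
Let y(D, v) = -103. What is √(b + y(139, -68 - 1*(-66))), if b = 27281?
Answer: √27178 ≈ 164.86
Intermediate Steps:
√(b + y(139, -68 - 1*(-66))) = √(27281 - 103) = √27178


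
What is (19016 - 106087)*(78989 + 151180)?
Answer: -20041044999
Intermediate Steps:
(19016 - 106087)*(78989 + 151180) = -87071*230169 = -20041044999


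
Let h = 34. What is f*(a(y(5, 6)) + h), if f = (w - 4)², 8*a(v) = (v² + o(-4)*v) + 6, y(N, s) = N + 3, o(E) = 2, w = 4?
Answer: 0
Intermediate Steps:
y(N, s) = 3 + N
a(v) = ¾ + v/4 + v²/8 (a(v) = ((v² + 2*v) + 6)/8 = (6 + v² + 2*v)/8 = ¾ + v/4 + v²/8)
f = 0 (f = (4 - 4)² = 0² = 0)
f*(a(y(5, 6)) + h) = 0*((¾ + (3 + 5)/4 + (3 + 5)²/8) + 34) = 0*((¾ + (¼)*8 + (⅛)*8²) + 34) = 0*((¾ + 2 + (⅛)*64) + 34) = 0*((¾ + 2 + 8) + 34) = 0*(43/4 + 34) = 0*(179/4) = 0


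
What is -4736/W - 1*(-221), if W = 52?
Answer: 1689/13 ≈ 129.92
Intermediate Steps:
-4736/W - 1*(-221) = -4736/52 - 1*(-221) = -4736*1/52 + 221 = -1184/13 + 221 = 1689/13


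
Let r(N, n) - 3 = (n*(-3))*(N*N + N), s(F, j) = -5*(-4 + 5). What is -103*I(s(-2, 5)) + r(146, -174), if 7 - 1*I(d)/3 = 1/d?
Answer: 56004711/5 ≈ 1.1201e+7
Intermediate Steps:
s(F, j) = -5 (s(F, j) = -5*1 = -5)
I(d) = 21 - 3/d
r(N, n) = 3 - 3*n*(N + N²) (r(N, n) = 3 + (n*(-3))*(N*N + N) = 3 + (-3*n)*(N² + N) = 3 + (-3*n)*(N + N²) = 3 - 3*n*(N + N²))
-103*I(s(-2, 5)) + r(146, -174) = -103*(21 - 3/(-5)) + (3 - 3*146*(-174) - 3*(-174)*146²) = -103*(21 - 3*(-⅕)) + (3 + 76212 - 3*(-174)*21316) = -103*(21 + ⅗) + (3 + 76212 + 11126952) = -103*108/5 + 11203167 = -11124/5 + 11203167 = 56004711/5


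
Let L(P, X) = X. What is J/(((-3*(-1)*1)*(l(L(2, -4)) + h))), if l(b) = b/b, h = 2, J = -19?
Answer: -19/9 ≈ -2.1111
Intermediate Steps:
l(b) = 1
J/(((-3*(-1)*1)*(l(L(2, -4)) + h))) = -19*1/(3*(1 + 2)) = -19/((3*1)*3) = -19/(3*3) = -19/9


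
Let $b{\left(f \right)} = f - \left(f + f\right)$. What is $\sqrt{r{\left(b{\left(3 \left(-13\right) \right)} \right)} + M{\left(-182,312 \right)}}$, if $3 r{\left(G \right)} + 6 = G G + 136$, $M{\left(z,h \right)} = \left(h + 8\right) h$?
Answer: $\frac{\sqrt{903513}}{3} \approx 316.84$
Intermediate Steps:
$M{\left(z,h \right)} = h \left(8 + h\right)$ ($M{\left(z,h \right)} = \left(8 + h\right) h = h \left(8 + h\right)$)
$b{\left(f \right)} = - f$ ($b{\left(f \right)} = f - 2 f = - f$)
$r{\left(G \right)} = \frac{130}{3} + \frac{G^{2}}{3}$ ($r{\left(G \right)} = -2 + \frac{G G + 136}{3} = -2 + \frac{G^{2} + 136}{3} = -2 + \frac{136 + G^{2}}{3} = -2 + \left(\frac{136}{3} + \frac{G^{2}}{3}\right) = \frac{130}{3} + \frac{G^{2}}{3}$)
$\sqrt{r{\left(b{\left(3 \left(-13\right) \right)} \right)} + M{\left(-182,312 \right)}} = \sqrt{\left(\frac{130}{3} + \frac{\left(- 3 \left(-13\right)\right)^{2}}{3}\right) + 312 \left(8 + 312\right)} = \sqrt{\left(\frac{130}{3} + \frac{\left(\left(-1\right) \left(-39\right)\right)^{2}}{3}\right) + 312 \cdot 320} = \sqrt{\left(\frac{130}{3} + \frac{39^{2}}{3}\right) + 99840} = \sqrt{\left(\frac{130}{3} + \frac{1}{3} \cdot 1521\right) + 99840} = \sqrt{\left(\frac{130}{3} + 507\right) + 99840} = \sqrt{\frac{1651}{3} + 99840} = \sqrt{\frac{301171}{3}} = \frac{\sqrt{903513}}{3}$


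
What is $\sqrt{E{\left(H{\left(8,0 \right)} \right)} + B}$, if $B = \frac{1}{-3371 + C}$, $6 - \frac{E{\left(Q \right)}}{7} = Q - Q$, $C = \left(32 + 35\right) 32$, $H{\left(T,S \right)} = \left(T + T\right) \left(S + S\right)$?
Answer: $\frac{\sqrt{63230991}}{1227} \approx 6.4807$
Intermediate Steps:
$H{\left(T,S \right)} = 4 S T$ ($H{\left(T,S \right)} = 2 T 2 S = 4 S T$)
$C = 2144$ ($C = 67 \cdot 32 = 2144$)
$E{\left(Q \right)} = 42$ ($E{\left(Q \right)} = 42 - 7 \left(Q - Q\right) = 42 - 0 = 42 + 0 = 42$)
$B = - \frac{1}{1227}$ ($B = \frac{1}{-3371 + 2144} = \frac{1}{-1227} = - \frac{1}{1227} \approx -0.000815$)
$\sqrt{E{\left(H{\left(8,0 \right)} \right)} + B} = \sqrt{42 - \frac{1}{1227}} = \sqrt{\frac{51533}{1227}} = \frac{\sqrt{63230991}}{1227}$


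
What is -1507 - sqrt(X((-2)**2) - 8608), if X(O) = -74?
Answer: -1507 - I*sqrt(8682) ≈ -1507.0 - 93.177*I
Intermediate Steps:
-1507 - sqrt(X((-2)**2) - 8608) = -1507 - sqrt(-74 - 8608) = -1507 - sqrt(-8682) = -1507 - I*sqrt(8682)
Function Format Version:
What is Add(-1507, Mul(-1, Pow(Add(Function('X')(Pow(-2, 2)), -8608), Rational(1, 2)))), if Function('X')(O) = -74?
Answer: Add(-1507, Mul(-1, I, Pow(8682, Rational(1, 2)))) ≈ Add(-1507.0, Mul(-93.177, I))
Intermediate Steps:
Add(-1507, Mul(-1, Pow(Add(Function('X')(Pow(-2, 2)), -8608), Rational(1, 2)))) = Add(-1507, Mul(-1, Pow(Add(-74, -8608), Rational(1, 2)))) = Add(-1507, Mul(-1, Pow(-8682, Rational(1, 2)))) = Add(-1507, Mul(-1, Mul(I, Pow(8682, Rational(1, 2))))) = Add(-1507, Mul(-1, I, Pow(8682, Rational(1, 2))))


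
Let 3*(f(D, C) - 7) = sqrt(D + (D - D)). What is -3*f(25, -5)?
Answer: -26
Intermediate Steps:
f(D, C) = 7 + sqrt(D)/3 (f(D, C) = 7 + sqrt(D + (D - D))/3 = 7 + sqrt(D + 0)/3 = 7 + sqrt(D)/3)
-3*f(25, -5) = -3*(7 + sqrt(25)/3) = -3*(7 + (1/3)*5) = -3*(7 + 5/3) = -3*26/3 = -26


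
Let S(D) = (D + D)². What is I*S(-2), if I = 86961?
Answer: 1391376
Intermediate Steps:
S(D) = 4*D² (S(D) = (2*D)² = 4*D²)
I*S(-2) = 86961*(4*(-2)²) = 86961*(4*4) = 86961*16 = 1391376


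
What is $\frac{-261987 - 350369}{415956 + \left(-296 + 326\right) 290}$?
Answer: $- \frac{153089}{106164} \approx -1.442$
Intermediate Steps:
$\frac{-261987 - 350369}{415956 + \left(-296 + 326\right) 290} = - \frac{612356}{415956 + 30 \cdot 290} = - \frac{612356}{415956 + 8700} = - \frac{612356}{424656} = \left(-612356\right) \frac{1}{424656} = - \frac{153089}{106164}$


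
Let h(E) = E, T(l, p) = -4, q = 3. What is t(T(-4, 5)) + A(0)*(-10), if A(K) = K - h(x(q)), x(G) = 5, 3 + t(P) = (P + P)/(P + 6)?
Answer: 43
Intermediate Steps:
t(P) = -3 + 2*P/(6 + P) (t(P) = -3 + (P + P)/(P + 6) = -3 + (2*P)/(6 + P) = -3 + 2*P/(6 + P))
A(K) = -5 + K (A(K) = K - 1*5 = K - 5 = -5 + K)
t(T(-4, 5)) + A(0)*(-10) = (-18 - 1*(-4))/(6 - 4) + (-5 + 0)*(-10) = (-18 + 4)/2 - 5*(-10) = (1/2)*(-14) + 50 = -7 + 50 = 43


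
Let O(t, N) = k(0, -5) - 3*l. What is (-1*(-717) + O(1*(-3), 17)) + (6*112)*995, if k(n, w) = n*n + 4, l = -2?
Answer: 669367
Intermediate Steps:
k(n, w) = 4 + n**2 (k(n, w) = n**2 + 4 = 4 + n**2)
O(t, N) = 10 (O(t, N) = (4 + 0**2) - 3*(-2) = (4 + 0) + 6 = 4 + 6 = 10)
(-1*(-717) + O(1*(-3), 17)) + (6*112)*995 = (-1*(-717) + 10) + (6*112)*995 = (717 + 10) + 672*995 = 727 + 668640 = 669367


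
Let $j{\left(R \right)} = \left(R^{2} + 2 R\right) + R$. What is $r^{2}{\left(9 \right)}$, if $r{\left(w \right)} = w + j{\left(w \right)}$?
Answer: $13689$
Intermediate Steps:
$j{\left(R \right)} = R^{2} + 3 R$
$r{\left(w \right)} = w + w \left(3 + w\right)$
$r^{2}{\left(9 \right)} = \left(9 \left(4 + 9\right)\right)^{2} = \left(9 \cdot 13\right)^{2} = 117^{2} = 13689$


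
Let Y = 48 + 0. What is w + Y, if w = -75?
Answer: -27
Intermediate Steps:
Y = 48
w + Y = -75 + 48 = -27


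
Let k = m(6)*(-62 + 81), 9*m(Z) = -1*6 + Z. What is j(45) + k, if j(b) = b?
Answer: 45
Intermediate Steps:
m(Z) = -⅔ + Z/9 (m(Z) = (-1*6 + Z)/9 = (-6 + Z)/9 = -⅔ + Z/9)
k = 0 (k = (-⅔ + (⅑)*6)*(-62 + 81) = (-⅔ + ⅔)*19 = 0*19 = 0)
j(45) + k = 45 + 0 = 45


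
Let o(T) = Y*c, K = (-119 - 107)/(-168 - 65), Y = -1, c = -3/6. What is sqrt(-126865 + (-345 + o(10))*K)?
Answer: I*sqrt(6905514666)/233 ≈ 356.65*I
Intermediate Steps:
c = -1/2 (c = -3*1/6 = -1/2 ≈ -0.50000)
K = 226/233 (K = -226/(-233) = -226*(-1/233) = 226/233 ≈ 0.96996)
o(T) = 1/2 (o(T) = -1*(-1/2) = 1/2)
sqrt(-126865 + (-345 + o(10))*K) = sqrt(-126865 + (-345 + 1/2)*(226/233)) = sqrt(-126865 - 689/2*226/233) = sqrt(-126865 - 77857/233) = sqrt(-29637402/233) = I*sqrt(6905514666)/233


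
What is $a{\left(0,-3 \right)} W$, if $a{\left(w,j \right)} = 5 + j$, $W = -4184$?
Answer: $-8368$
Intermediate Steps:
$a{\left(0,-3 \right)} W = \left(5 - 3\right) \left(-4184\right) = 2 \left(-4184\right) = -8368$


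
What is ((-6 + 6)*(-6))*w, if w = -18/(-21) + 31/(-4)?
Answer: 0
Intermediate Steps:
w = -193/28 (w = -18*(-1/21) + 31*(-¼) = 6/7 - 31/4 = -193/28 ≈ -6.8929)
((-6 + 6)*(-6))*w = ((-6 + 6)*(-6))*(-193/28) = (0*(-6))*(-193/28) = 0*(-193/28) = 0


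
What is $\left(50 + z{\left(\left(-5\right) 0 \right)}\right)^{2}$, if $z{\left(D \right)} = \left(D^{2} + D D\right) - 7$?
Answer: $1849$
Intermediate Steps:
$z{\left(D \right)} = -7 + 2 D^{2}$ ($z{\left(D \right)} = \left(D^{2} + D^{2}\right) - 7 = 2 D^{2} - 7 = -7 + 2 D^{2}$)
$\left(50 + z{\left(\left(-5\right) 0 \right)}\right)^{2} = \left(50 - \left(7 - 2 \left(\left(-5\right) 0\right)^{2}\right)\right)^{2} = \left(50 - \left(7 - 2 \cdot 0^{2}\right)\right)^{2} = \left(50 + \left(-7 + 2 \cdot 0\right)\right)^{2} = \left(50 + \left(-7 + 0\right)\right)^{2} = \left(50 - 7\right)^{2} = 43^{2} = 1849$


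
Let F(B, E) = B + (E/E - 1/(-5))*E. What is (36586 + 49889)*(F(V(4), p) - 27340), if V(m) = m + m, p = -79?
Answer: -2371732530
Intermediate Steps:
V(m) = 2*m
F(B, E) = B + 6*E/5 (F(B, E) = B + (1 - 1*(-⅕))*E = B + (1 + ⅕)*E = B + 6*E/5)
(36586 + 49889)*(F(V(4), p) - 27340) = (36586 + 49889)*((2*4 + (6/5)*(-79)) - 27340) = 86475*((8 - 474/5) - 27340) = 86475*(-434/5 - 27340) = 86475*(-137134/5) = -2371732530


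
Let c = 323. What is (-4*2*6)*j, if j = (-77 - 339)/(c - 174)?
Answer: 19968/149 ≈ 134.01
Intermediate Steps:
j = -416/149 (j = (-77 - 339)/(323 - 174) = -416/149 ≈ -2.7919)
(-4*2*6)*j = (-4*2*6)*(-416/149) = -8*6*(-416/149) = -48*(-416/149) = 19968/149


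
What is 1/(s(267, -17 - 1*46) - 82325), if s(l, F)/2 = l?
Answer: -1/81791 ≈ -1.2226e-5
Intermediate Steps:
s(l, F) = 2*l
1/(s(267, -17 - 1*46) - 82325) = 1/(2*267 - 82325) = 1/(534 - 82325) = 1/(-81791) = -1/81791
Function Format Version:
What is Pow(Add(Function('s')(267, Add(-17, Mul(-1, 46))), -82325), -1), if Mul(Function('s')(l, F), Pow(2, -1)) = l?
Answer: Rational(-1, 81791) ≈ -1.2226e-5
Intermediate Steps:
Function('s')(l, F) = Mul(2, l)
Pow(Add(Function('s')(267, Add(-17, Mul(-1, 46))), -82325), -1) = Pow(Add(Mul(2, 267), -82325), -1) = Pow(Add(534, -82325), -1) = Pow(-81791, -1) = Rational(-1, 81791)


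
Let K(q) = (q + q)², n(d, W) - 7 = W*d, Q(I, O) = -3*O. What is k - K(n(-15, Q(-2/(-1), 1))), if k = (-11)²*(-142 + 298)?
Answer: 8060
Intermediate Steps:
n(d, W) = 7 + W*d
K(q) = 4*q² (K(q) = (2*q)² = 4*q²)
k = 18876 (k = 121*156 = 18876)
k - K(n(-15, Q(-2/(-1), 1))) = 18876 - 4*(7 - 3*1*(-15))² = 18876 - 4*(7 - 3*(-15))² = 18876 - 4*(7 + 45)² = 18876 - 4*52² = 18876 - 4*2704 = 18876 - 1*10816 = 18876 - 10816 = 8060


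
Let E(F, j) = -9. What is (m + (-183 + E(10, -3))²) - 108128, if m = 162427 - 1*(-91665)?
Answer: 182828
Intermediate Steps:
m = 254092 (m = 162427 + 91665 = 254092)
(m + (-183 + E(10, -3))²) - 108128 = (254092 + (-183 - 9)²) - 108128 = (254092 + (-192)²) - 108128 = (254092 + 36864) - 108128 = 290956 - 108128 = 182828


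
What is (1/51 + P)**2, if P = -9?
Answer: 209764/2601 ≈ 80.647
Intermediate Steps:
(1/51 + P)**2 = (1/51 - 9)**2 = (-458/51)**2 = 209764/2601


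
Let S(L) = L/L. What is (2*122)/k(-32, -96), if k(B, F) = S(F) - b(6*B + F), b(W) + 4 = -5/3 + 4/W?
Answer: 17568/481 ≈ 36.524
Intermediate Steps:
S(L) = 1
b(W) = -17/3 + 4/W (b(W) = -4 + (-5/3 + 4/W) = -17/3 + 4/W)
k(B, F) = 20/3 - 4/(F + 6*B) (k(B, F) = 1 - (-17/3 + 4/(6*B + F)) = 1 - (-17/3 + 4/(F + 6*B)) = 1 + (17/3 - 4/(F + 6*B)) = 20/3 - 4/(F + 6*B))
(2*122)/k(-32, -96) = (2*122)/((4*(-3 + 5*(-96) + 30*(-32))/(3*(-96 + 6*(-32))))) = 244/((4*(-3 - 480 - 960)/(3*(-96 - 192)))) = 244/(((4/3)*(-1443)/(-288))) = 244/(((4/3)*(-1/288)*(-1443))) = 244/(481/72) = 244*(72/481) = 17568/481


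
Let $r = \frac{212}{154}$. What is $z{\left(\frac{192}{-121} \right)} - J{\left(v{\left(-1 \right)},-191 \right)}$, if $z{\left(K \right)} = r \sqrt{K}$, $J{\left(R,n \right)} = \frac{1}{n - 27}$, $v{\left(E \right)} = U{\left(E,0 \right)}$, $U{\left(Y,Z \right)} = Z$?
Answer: $\frac{1}{218} + \frac{848 i \sqrt{3}}{847} \approx 0.0045872 + 1.7341 i$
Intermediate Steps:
$v{\left(E \right)} = 0$
$J{\left(R,n \right)} = \frac{1}{-27 + n}$
$r = \frac{106}{77}$ ($r = 212 \cdot \frac{1}{154} = \frac{106}{77} \approx 1.3766$)
$z{\left(K \right)} = \frac{106 \sqrt{K}}{77}$
$z{\left(\frac{192}{-121} \right)} - J{\left(v{\left(-1 \right)},-191 \right)} = \frac{106 \sqrt{\frac{192}{-121}}}{77} - \frac{1}{-27 - 191} = \frac{106 \sqrt{192 \left(- \frac{1}{121}\right)}}{77} - \frac{1}{-218} = \frac{106 \sqrt{- \frac{192}{121}}}{77} - - \frac{1}{218} = \frac{106 \frac{8 i \sqrt{3}}{11}}{77} + \frac{1}{218} = \frac{848 i \sqrt{3}}{847} + \frac{1}{218} = \frac{1}{218} + \frac{848 i \sqrt{3}}{847}$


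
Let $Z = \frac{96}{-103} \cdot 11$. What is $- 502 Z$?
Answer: $\frac{530112}{103} \approx 5146.7$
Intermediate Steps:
$Z = - \frac{1056}{103}$ ($Z = 96 \left(- \frac{1}{103}\right) 11 = \left(- \frac{96}{103}\right) 11 = - \frac{1056}{103} \approx -10.252$)
$- 502 Z = \left(-502\right) \left(- \frac{1056}{103}\right) = \frac{530112}{103}$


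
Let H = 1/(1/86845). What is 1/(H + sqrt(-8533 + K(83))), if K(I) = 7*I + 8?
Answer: 86845/7542061969 - 2*I*sqrt(1986)/7542061969 ≈ 1.1515e-5 - 1.1818e-8*I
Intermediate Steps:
K(I) = 8 + 7*I
H = 86845 (H = 1/(1/86845) = 86845)
1/(H + sqrt(-8533 + K(83))) = 1/(86845 + sqrt(-8533 + (8 + 7*83))) = 1/(86845 + sqrt(-8533 + (8 + 581))) = 1/(86845 + sqrt(-8533 + 589)) = 1/(86845 + sqrt(-7944)) = 1/(86845 + 2*I*sqrt(1986))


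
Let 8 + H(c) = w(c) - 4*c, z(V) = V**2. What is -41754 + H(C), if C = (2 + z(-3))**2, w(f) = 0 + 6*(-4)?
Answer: -42270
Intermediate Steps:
w(f) = -24 (w(f) = 0 - 24 = -24)
C = 121 (C = (2 + (-3)**2)**2 = (2 + 9)**2 = 11**2 = 121)
H(c) = -32 - 4*c (H(c) = -8 + (-24 - 4*c) = -32 - 4*c)
-41754 + H(C) = -41754 + (-32 - 4*121) = -41754 + (-32 - 484) = -41754 - 516 = -42270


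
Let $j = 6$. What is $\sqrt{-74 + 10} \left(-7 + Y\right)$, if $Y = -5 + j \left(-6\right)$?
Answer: $- 384 i \approx - 384.0 i$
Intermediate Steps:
$Y = -41$ ($Y = -5 + 6 \left(-6\right) = -5 - 36 = -41$)
$\sqrt{-74 + 10} \left(-7 + Y\right) = \sqrt{-74 + 10} \left(-7 - 41\right) = \sqrt{-64} \left(-48\right) = 8 i \left(-48\right) = - 384 i$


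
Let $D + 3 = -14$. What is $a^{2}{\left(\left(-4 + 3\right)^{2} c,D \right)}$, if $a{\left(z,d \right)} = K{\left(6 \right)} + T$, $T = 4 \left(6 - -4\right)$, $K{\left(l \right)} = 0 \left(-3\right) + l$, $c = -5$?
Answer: $2116$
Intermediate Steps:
$D = -17$ ($D = -3 - 14 = -17$)
$K{\left(l \right)} = l$ ($K{\left(l \right)} = 0 + l = l$)
$T = 40$ ($T = 4 \left(6 + 4\right) = 4 \cdot 10 = 40$)
$a{\left(z,d \right)} = 46$ ($a{\left(z,d \right)} = 6 + 40 = 46$)
$a^{2}{\left(\left(-4 + 3\right)^{2} c,D \right)} = 46^{2} = 2116$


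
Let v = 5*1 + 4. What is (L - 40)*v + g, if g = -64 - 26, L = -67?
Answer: -1053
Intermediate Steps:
g = -90
v = 9 (v = 5 + 4 = 9)
(L - 40)*v + g = (-67 - 40)*9 - 90 = -107*9 - 90 = -963 - 90 = -1053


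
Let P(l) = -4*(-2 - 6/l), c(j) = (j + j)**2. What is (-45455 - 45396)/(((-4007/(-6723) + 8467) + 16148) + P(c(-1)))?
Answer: -610791273/165584774 ≈ -3.6887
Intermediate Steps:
c(j) = 4*j**2 (c(j) = (2*j)**2 = 4*j**2)
P(l) = 8 + 24/l
(-45455 - 45396)/(((-4007/(-6723) + 8467) + 16148) + P(c(-1))) = (-45455 - 45396)/(((-4007/(-6723) + 8467) + 16148) + (8 + 24/((4*(-1)**2)))) = -90851/(((-4007*(-1/6723) + 8467) + 16148) + (8 + 24/((4*1)))) = -90851/(((4007/6723 + 8467) + 16148) + (8 + 24/4)) = -90851/((56927648/6723 + 16148) + (8 + 24*(1/4))) = -90851/(165490652/6723 + (8 + 6)) = -90851/(165490652/6723 + 14) = -90851/165584774/6723 = -90851*6723/165584774 = -610791273/165584774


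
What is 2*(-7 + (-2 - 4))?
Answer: -26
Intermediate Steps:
2*(-7 + (-2 - 4)) = 2*(-7 - 6) = 2*(-13) = -26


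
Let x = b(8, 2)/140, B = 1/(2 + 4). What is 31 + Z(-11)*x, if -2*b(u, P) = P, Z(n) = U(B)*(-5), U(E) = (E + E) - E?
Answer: 5209/168 ≈ 31.006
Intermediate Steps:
B = ⅙ (B = 1/6 = ⅙ ≈ 0.16667)
U(E) = E (U(E) = 2*E - E = E)
Z(n) = -⅚ (Z(n) = (⅙)*(-5) = -⅚)
b(u, P) = -P/2
x = -1/140 (x = -½*2/140 = -1*1/140 = -1/140 ≈ -0.0071429)
31 + Z(-11)*x = 31 - ⅚*(-1/140) = 31 + 1/168 = 5209/168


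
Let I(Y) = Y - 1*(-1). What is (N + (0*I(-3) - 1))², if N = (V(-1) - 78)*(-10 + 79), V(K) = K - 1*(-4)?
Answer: 26790976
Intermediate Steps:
V(K) = 4 + K (V(K) = K + 4 = 4 + K)
I(Y) = 1 + Y (I(Y) = Y + 1 = 1 + Y)
N = -5175 (N = ((4 - 1) - 78)*(-10 + 79) = (3 - 78)*69 = -75*69 = -5175)
(N + (0*I(-3) - 1))² = (-5175 + (0*(1 - 3) - 1))² = (-5175 + (0*(-2) - 1))² = (-5175 + (0 - 1))² = (-5175 - 1)² = (-5176)² = 26790976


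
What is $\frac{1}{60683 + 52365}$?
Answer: $\frac{1}{113048} \approx 8.8458 \cdot 10^{-6}$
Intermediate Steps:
$\frac{1}{60683 + 52365} = \frac{1}{113048}$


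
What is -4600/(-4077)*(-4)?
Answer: -18400/4077 ≈ -4.5131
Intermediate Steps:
-4600/(-4077)*(-4) = -4600*(-1/4077)*(-4) = (4600/4077)*(-4) = -18400/4077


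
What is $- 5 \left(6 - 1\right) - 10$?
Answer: $-35$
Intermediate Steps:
$- 5 \left(6 - 1\right) - 10 = \left(-5\right) 5 - 10 = -25 - 10 = -35$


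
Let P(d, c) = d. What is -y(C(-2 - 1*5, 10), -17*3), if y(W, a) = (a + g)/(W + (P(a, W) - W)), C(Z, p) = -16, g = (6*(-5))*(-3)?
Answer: 13/17 ≈ 0.76471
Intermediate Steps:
g = 90 (g = -30*(-3) = 90)
y(W, a) = (90 + a)/a (y(W, a) = (a + 90)/(W + (a - W)) = (90 + a)/a)
-y(C(-2 - 1*5, 10), -17*3) = -(90 - 17*3)/((-17*3)) = -(90 - 51)/(-51) = -(-1)*39/51 = -1*(-13/17) = 13/17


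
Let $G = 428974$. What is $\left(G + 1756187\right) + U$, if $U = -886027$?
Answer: $1299134$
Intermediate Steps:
$\left(G + 1756187\right) + U = \left(428974 + 1756187\right) - 886027 = 2185161 - 886027 = 1299134$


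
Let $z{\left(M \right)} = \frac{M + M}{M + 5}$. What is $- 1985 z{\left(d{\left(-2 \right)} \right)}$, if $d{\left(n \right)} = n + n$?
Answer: $15880$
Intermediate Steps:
$d{\left(n \right)} = 2 n$
$z{\left(M \right)} = \frac{2 M}{5 + M}$
$- 1985 z{\left(d{\left(-2 \right)} \right)} = - 1985 \frac{2 \cdot 2 \left(-2\right)}{5 + 2 \left(-2\right)} = - 1985 \cdot 2 \left(-4\right) \frac{1}{5 - 4} = - 1985 \cdot 2 \left(-4\right) 1^{-1} = - 1985 \cdot 2 \left(-4\right) 1 = \left(-1985\right) \left(-8\right) = 15880$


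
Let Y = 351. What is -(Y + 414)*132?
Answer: -100980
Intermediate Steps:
-(Y + 414)*132 = -(351 + 414)*132 = -765*132 = -1*100980 = -100980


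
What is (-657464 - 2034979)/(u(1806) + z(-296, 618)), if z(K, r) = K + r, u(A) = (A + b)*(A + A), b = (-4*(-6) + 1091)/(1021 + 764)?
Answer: -15257177/36979818 ≈ -0.41258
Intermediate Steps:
b = 223/357 (b = (24 + 1091)/1785 = 1115*(1/1785) = 223/357 ≈ 0.62465)
u(A) = 2*A*(223/357 + A) (u(A) = (A + 223/357)*(A + A) = (223/357 + A)*(2*A) = 2*A*(223/357 + A))
(-657464 - 2034979)/(u(1806) + z(-296, 618)) = (-657464 - 2034979)/((2/357)*1806*(223 + 357*1806) + (-296 + 618)) = -2692443/((2/357)*1806*(223 + 644742) + 322) = -2692443/((2/357)*1806*644965 + 322) = -2692443/(110933980/17 + 322) = -2692443/110939454/17 = -2692443*17/110939454 = -15257177/36979818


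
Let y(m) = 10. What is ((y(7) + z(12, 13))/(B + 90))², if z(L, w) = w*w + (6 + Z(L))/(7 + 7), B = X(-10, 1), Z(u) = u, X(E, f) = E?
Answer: 398161/78400 ≈ 5.0786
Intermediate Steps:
B = -10
z(L, w) = 3/7 + w² + L/14 (z(L, w) = w*w + (6 + L)/(7 + 7) = w² + (6 + L)/14 = w² + (6 + L)*(1/14) = w² + (3/7 + L/14) = 3/7 + w² + L/14)
((y(7) + z(12, 13))/(B + 90))² = ((10 + (3/7 + 13² + (1/14)*12))/(-10 + 90))² = ((10 + (3/7 + 169 + 6/7))/80)² = ((10 + 1192/7)*(1/80))² = ((1262/7)*(1/80))² = (631/280)² = 398161/78400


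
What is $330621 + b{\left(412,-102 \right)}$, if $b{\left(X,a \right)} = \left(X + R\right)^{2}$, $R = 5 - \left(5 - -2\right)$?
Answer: $498721$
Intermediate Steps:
$R = -2$ ($R = 5 - \left(5 + 2\right) = 5 - 7 = -2$)
$b{\left(X,a \right)} = \left(-2 + X\right)^{2}$ ($b{\left(X,a \right)} = \left(X - 2\right)^{2} = \left(-2 + X\right)^{2}$)
$330621 + b{\left(412,-102 \right)} = 330621 + \left(-2 + 412\right)^{2} = 330621 + 410^{2} = 330621 + 168100 = 498721$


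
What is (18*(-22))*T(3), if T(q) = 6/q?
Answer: -792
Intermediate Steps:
(18*(-22))*T(3) = (18*(-22))*(6/3) = -2376/3 = -396*2 = -792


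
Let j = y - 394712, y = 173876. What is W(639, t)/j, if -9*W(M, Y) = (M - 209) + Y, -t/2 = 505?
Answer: -145/496881 ≈ -0.00029182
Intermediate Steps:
t = -1010 (t = -2*505 = -1010)
W(M, Y) = 209/9 - M/9 - Y/9 (W(M, Y) = -((M - 209) + Y)/9 = -((-209 + M) + Y)/9 = -(-209 + M + Y)/9 = 209/9 - M/9 - Y/9)
j = -220836 (j = 173876 - 394712 = -220836)
W(639, t)/j = (209/9 - 1/9*639 - 1/9*(-1010))/(-220836) = (209/9 - 71 + 1010/9)*(-1/220836) = (580/9)*(-1/220836) = -145/496881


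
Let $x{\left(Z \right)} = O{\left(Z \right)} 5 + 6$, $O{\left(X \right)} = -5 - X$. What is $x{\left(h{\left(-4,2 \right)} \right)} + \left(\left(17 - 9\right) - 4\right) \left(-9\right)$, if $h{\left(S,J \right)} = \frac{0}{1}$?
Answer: $-55$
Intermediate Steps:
$h{\left(S,J \right)} = 0$ ($h{\left(S,J \right)} = 0 \cdot 1 = 0$)
$x{\left(Z \right)} = -19 - 5 Z$ ($x{\left(Z \right)} = \left(-5 - Z\right) 5 + 6 = \left(-25 - 5 Z\right) + 6 = -19 - 5 Z$)
$x{\left(h{\left(-4,2 \right)} \right)} + \left(\left(17 - 9\right) - 4\right) \left(-9\right) = \left(-19 - 0\right) + \left(\left(17 - 9\right) - 4\right) \left(-9\right) = \left(-19 + 0\right) + \left(8 - 4\right) \left(-9\right) = -19 + 4 \left(-9\right) = -19 - 36 = -55$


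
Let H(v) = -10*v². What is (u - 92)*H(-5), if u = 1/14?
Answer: 160875/7 ≈ 22982.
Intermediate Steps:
u = 1/14 ≈ 0.071429
(u - 92)*H(-5) = (1/14 - 92)*(-10*(-5)²) = -(-6435)*25/7 = -1287/14*(-250) = 160875/7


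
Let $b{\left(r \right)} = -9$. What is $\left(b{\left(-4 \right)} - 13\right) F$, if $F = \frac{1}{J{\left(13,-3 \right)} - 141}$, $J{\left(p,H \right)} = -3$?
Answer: $\frac{11}{72} \approx 0.15278$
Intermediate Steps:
$F = - \frac{1}{144}$ ($F = \frac{1}{-3 - 141} = \frac{1}{-144} = - \frac{1}{144} \approx -0.0069444$)
$\left(b{\left(-4 \right)} - 13\right) F = \left(-9 - 13\right) \left(- \frac{1}{144}\right) = \left(-22\right) \left(- \frac{1}{144}\right) = \frac{11}{72}$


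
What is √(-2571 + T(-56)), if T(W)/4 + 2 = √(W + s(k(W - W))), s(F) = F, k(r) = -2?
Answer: √(-2579 + 4*I*√58) ≈ 0.2999 + 50.785*I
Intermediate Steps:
T(W) = -8 + 4*√(-2 + W) (T(W) = -8 + 4*√(W - 2) = -8 + 4*√(-2 + W))
√(-2571 + T(-56)) = √(-2571 + (-8 + 4*√(-2 - 56))) = √(-2571 + (-8 + 4*√(-58))) = √(-2571 + (-8 + 4*(I*√58))) = √(-2571 + (-8 + 4*I*√58)) = √(-2579 + 4*I*√58)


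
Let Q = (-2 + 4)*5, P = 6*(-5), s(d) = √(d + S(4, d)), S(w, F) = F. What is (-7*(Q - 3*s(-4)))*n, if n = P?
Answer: 2100 - 1260*I*√2 ≈ 2100.0 - 1781.9*I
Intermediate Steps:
s(d) = √2*√d (s(d) = √(d + d) = √(2*d) = √2*√d)
P = -30
Q = 10 (Q = 2*5 = 10)
n = -30
(-7*(Q - 3*s(-4)))*n = -7*(10 - 3*√2*√(-4))*(-30) = -7*(10 - 3*√2*2*I)*(-30) = -7*(10 - 6*I*√2)*(-30) = (-70 + 42*I*√2)*(-30) = 2100 - 1260*I*√2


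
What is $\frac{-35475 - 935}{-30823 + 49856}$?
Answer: $- \frac{36410}{19033} \approx -1.913$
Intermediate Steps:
$\frac{-35475 - 935}{-30823 + 49856} = \frac{-35475 + \left(-16064 + 15129\right)}{19033} = \left(-35475 - 935\right) \frac{1}{19033} = \left(-36410\right) \frac{1}{19033} = - \frac{36410}{19033}$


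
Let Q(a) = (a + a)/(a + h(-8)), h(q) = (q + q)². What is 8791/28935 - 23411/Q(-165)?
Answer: 4109736931/636570 ≈ 6456.1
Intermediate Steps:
h(q) = 4*q² (h(q) = (2*q)² = 4*q²)
Q(a) = 2*a/(256 + a) (Q(a) = (a + a)/(a + 4*(-8)²) = (2*a)/(a + 4*64) = (2*a)/(a + 256) = (2*a)/(256 + a) = 2*a/(256 + a))
8791/28935 - 23411/Q(-165) = 8791/28935 - 23411/(2*(-165)/(256 - 165)) = 8791*(1/28935) - 23411/(2*(-165)/91) = 8791/28935 - 23411/(2*(-165)*(1/91)) = 8791/28935 - 23411/(-330/91) = 8791/28935 - 23411*(-91/330) = 8791/28935 + 2130401/330 = 4109736931/636570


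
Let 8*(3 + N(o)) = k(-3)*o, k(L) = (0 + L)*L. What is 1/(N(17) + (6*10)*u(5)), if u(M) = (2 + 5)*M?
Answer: 8/16929 ≈ 0.00047256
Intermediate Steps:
k(L) = L**2 (k(L) = L*L = L**2)
u(M) = 7*M
N(o) = -3 + 9*o/8 (N(o) = -3 + ((-3)**2*o)/8 = -3 + (9*o)/8 = -3 + 9*o/8)
1/(N(17) + (6*10)*u(5)) = 1/((-3 + (9/8)*17) + (6*10)*(7*5)) = 1/((-3 + 153/8) + 60*35) = 1/(129/8 + 2100) = 1/(16929/8) = 8/16929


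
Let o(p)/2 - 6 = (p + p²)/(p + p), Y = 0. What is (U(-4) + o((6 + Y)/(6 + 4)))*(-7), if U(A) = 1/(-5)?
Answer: -469/5 ≈ -93.800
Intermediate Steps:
U(A) = -⅕
o(p) = 12 + (p + p²)/p (o(p) = 12 + 2*((p + p²)/(p + p)) = 12 + 2*((p + p²)/((2*p))) = 12 + 2*((p + p²)*(1/(2*p))) = 12 + 2*((p + p²)/(2*p)) = 12 + (p + p²)/p)
(U(-4) + o((6 + Y)/(6 + 4)))*(-7) = (-⅕ + (13 + (6 + 0)/(6 + 4)))*(-7) = (-⅕ + (13 + 6/10))*(-7) = (-⅕ + (13 + 6*(⅒)))*(-7) = (-⅕ + (13 + ⅗))*(-7) = (-⅕ + 68/5)*(-7) = (67/5)*(-7) = -469/5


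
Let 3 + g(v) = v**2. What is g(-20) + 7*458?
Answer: 3603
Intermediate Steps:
g(v) = -3 + v**2
g(-20) + 7*458 = (-3 + (-20)**2) + 7*458 = (-3 + 400) + 3206 = 397 + 3206 = 3603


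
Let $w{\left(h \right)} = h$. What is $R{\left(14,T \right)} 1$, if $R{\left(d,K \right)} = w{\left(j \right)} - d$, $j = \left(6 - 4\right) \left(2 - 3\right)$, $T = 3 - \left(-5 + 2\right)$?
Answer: $-16$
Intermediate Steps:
$T = 6$ ($T = 3 - -3 = 3 + 3 = 6$)
$j = -2$ ($j = 2 \left(-1\right) = -2$)
$R{\left(d,K \right)} = -2 - d$
$R{\left(14,T \right)} 1 = \left(-2 - 14\right) 1 = \left(-16\right) 1 = -16$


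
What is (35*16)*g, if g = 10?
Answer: 5600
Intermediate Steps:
(35*16)*g = (35*16)*10 = 560*10 = 5600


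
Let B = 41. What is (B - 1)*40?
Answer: 1600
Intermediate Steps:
(B - 1)*40 = (41 - 1)*40 = 40*40 = 1600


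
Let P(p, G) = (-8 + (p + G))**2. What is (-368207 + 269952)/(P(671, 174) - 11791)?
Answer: -98255/688778 ≈ -0.14265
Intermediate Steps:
P(p, G) = (-8 + G + p)**2 (P(p, G) = (-8 + (G + p))**2 = (-8 + G + p)**2)
(-368207 + 269952)/(P(671, 174) - 11791) = (-368207 + 269952)/((-8 + 174 + 671)**2 - 11791) = -98255/(837**2 - 11791) = -98255/(700569 - 11791) = -98255/688778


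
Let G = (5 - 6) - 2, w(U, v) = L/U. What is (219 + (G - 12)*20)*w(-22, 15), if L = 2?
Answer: 81/11 ≈ 7.3636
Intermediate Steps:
w(U, v) = 2/U
G = -3 (G = -1 - 2 = -3)
(219 + (G - 12)*20)*w(-22, 15) = (219 + (-3 - 12)*20)*(2/(-22)) = (219 - 15*20)*(2*(-1/22)) = (219 - 300)*(-1/11) = -81*(-1/11) = 81/11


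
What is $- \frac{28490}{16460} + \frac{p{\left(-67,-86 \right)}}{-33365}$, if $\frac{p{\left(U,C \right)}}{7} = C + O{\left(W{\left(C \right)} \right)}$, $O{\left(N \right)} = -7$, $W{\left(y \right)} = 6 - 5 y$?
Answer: $- \frac{93985339}{54918790} \approx -1.7114$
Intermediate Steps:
$p{\left(U,C \right)} = -49 + 7 C$ ($p{\left(U,C \right)} = 7 \left(C - 7\right) = 7 \left(-7 + C\right) = -49 + 7 C$)
$- \frac{28490}{16460} + \frac{p{\left(-67,-86 \right)}}{-33365} = - \frac{28490}{16460} + \frac{-49 + 7 \left(-86\right)}{-33365} = \left(-28490\right) \frac{1}{16460} + \left(-49 - 602\right) \left(- \frac{1}{33365}\right) = - \frac{2849}{1646} - - \frac{651}{33365} = - \frac{2849}{1646} + \frac{651}{33365} = - \frac{93985339}{54918790}$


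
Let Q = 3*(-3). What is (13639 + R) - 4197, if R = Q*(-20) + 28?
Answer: 9650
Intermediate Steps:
Q = -9
R = 208 (R = -9*(-20) + 28 = 180 + 28 = 208)
(13639 + R) - 4197 = (13639 + 208) - 4197 = 13847 - 4197 = 9650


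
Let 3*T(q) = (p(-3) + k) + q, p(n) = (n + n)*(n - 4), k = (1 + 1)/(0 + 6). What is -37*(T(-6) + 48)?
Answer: -20017/9 ≈ -2224.1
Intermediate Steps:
k = 1/3 (k = 2/6 = 2*(1/6) = 1/3 ≈ 0.33333)
p(n) = 2*n*(-4 + n) (p(n) = (2*n)*(-4 + n) = 2*n*(-4 + n))
T(q) = 127/9 + q/3 (T(q) = ((2*(-3)*(-4 - 3) + 1/3) + q)/3 = ((2*(-3)*(-7) + 1/3) + q)/3 = ((42 + 1/3) + q)/3 = (127/3 + q)/3 = 127/9 + q/3)
-37*(T(-6) + 48) = -37*((127/9 + (1/3)*(-6)) + 48) = -37*((127/9 - 2) + 48) = -37*(109/9 + 48) = -37*541/9 = -20017/9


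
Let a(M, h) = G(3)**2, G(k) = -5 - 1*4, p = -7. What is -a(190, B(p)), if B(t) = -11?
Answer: -81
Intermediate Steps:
G(k) = -9 (G(k) = -5 - 4 = -9)
a(M, h) = 81 (a(M, h) = (-9)**2 = 81)
-a(190, B(p)) = -1*81 = -81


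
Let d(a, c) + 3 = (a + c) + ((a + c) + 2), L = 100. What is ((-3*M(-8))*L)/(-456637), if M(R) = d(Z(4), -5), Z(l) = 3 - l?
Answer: -3900/456637 ≈ -0.0085407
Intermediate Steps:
d(a, c) = -1 + 2*a + 2*c (d(a, c) = -3 + ((a + c) + ((a + c) + 2)) = -3 + ((a + c) + (2 + a + c)) = -3 + (2 + 2*a + 2*c) = -1 + 2*a + 2*c)
M(R) = -13 (M(R) = -1 + 2*(3 - 1*4) + 2*(-5) = -1 + 2*(3 - 4) - 10 = -1 + 2*(-1) - 10 = -1 - 2 - 10 = -13)
((-3*M(-8))*L)/(-456637) = (-3*(-13)*100)/(-456637) = (39*100)*(-1/456637) = 3900*(-1/456637) = -3900/456637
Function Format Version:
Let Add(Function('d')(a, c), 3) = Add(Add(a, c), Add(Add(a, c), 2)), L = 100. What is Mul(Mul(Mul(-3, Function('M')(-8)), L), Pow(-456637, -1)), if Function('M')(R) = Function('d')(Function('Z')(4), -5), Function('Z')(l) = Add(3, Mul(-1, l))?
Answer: Rational(-3900, 456637) ≈ -0.0085407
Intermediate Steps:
Function('d')(a, c) = Add(-1, Mul(2, a), Mul(2, c)) (Function('d')(a, c) = Add(-3, Add(Add(a, c), Add(Add(a, c), 2))) = Add(-3, Add(Add(a, c), Add(2, a, c))) = Add(-3, Add(2, Mul(2, a), Mul(2, c))) = Add(-1, Mul(2, a), Mul(2, c)))
Function('M')(R) = -13 (Function('M')(R) = Add(-1, Mul(2, Add(3, Mul(-1, 4))), Mul(2, -5)) = Add(-1, Mul(2, Add(3, -4)), -10) = Add(-1, Mul(2, -1), -10) = Add(-1, -2, -10) = -13)
Mul(Mul(Mul(-3, Function('M')(-8)), L), Pow(-456637, -1)) = Mul(Mul(Mul(-3, -13), 100), Pow(-456637, -1)) = Mul(Mul(39, 100), Rational(-1, 456637)) = Mul(3900, Rational(-1, 456637)) = Rational(-3900, 456637)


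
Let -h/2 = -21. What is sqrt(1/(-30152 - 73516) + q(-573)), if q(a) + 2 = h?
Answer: sqrt(107470516323)/51834 ≈ 6.3246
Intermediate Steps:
h = 42 (h = -2*(-21) = 42)
q(a) = 40 (q(a) = -2 + 42 = 40)
sqrt(1/(-30152 - 73516) + q(-573)) = sqrt(1/(-30152 - 73516) + 40) = sqrt(1/(-103668) + 40) = sqrt(-1/103668 + 40) = sqrt(4146719/103668) = sqrt(107470516323)/51834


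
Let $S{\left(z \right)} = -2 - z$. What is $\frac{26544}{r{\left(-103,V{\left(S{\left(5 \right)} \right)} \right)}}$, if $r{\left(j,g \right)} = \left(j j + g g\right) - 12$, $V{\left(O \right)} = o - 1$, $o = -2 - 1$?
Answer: $\frac{26544}{10613} \approx 2.5011$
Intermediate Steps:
$o = -3$
$V{\left(O \right)} = -4$ ($V{\left(O \right)} = -3 - 1 = -4$)
$r{\left(j,g \right)} = -12 + g^{2} + j^{2}$ ($r{\left(j,g \right)} = \left(j^{2} + g^{2}\right) - 12 = \left(g^{2} + j^{2}\right) - 12 = -12 + g^{2} + j^{2}$)
$\frac{26544}{r{\left(-103,V{\left(S{\left(5 \right)} \right)} \right)}} = \frac{26544}{-12 + \left(-4\right)^{2} + \left(-103\right)^{2}} = \frac{26544}{-12 + 16 + 10609} = \frac{26544}{10613}$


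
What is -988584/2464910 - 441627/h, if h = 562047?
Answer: -274033580003/230899211795 ≈ -1.1868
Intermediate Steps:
-988584/2464910 - 441627/h = -988584/2464910 - 441627/562047 = -988584*1/2464910 - 441627*1/562047 = -494292/1232455 - 147209/187349 = -274033580003/230899211795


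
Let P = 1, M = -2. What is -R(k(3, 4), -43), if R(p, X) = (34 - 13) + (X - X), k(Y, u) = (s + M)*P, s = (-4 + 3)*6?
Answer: -21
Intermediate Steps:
s = -6 (s = -1*6 = -6)
k(Y, u) = -8 (k(Y, u) = (-6 - 2)*1 = -8*1 = -8)
R(p, X) = 21 (R(p, X) = 21 + 0 = 21)
-R(k(3, 4), -43) = -1*21 = -21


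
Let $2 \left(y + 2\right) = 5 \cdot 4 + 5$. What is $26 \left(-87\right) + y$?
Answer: $- \frac{4503}{2} \approx -2251.5$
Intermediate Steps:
$y = \frac{21}{2}$ ($y = -2 + \frac{5 \cdot 4 + 5}{2} = -2 + \frac{20 + 5}{2} = -2 + \frac{1}{2} \cdot 25 = -2 + \frac{25}{2} = \frac{21}{2} \approx 10.5$)
$26 \left(-87\right) + y = 26 \left(-87\right) + \frac{21}{2} = -2262 + \frac{21}{2} = - \frac{4503}{2}$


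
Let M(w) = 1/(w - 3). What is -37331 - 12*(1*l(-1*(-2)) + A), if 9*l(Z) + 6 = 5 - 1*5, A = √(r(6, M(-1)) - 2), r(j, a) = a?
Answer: -37323 - 18*I ≈ -37323.0 - 18.0*I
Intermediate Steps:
M(w) = 1/(-3 + w)
A = 3*I/2 (A = √(1/(-3 - 1) - 2) = √(1/(-4) - 2) = √(-¼ - 2) = √(-9/4) = 3*I/2 ≈ 1.5*I)
l(Z) = -⅔ (l(Z) = -⅔ + (5 - 1*5)/9 = -⅔ + (5 - 5)/9 = -⅔ + (⅑)*0 = -⅔ + 0 = -⅔)
-37331 - 12*(1*l(-1*(-2)) + A) = -37331 - 12*(1*(-⅔) + 3*I/2) = -37331 - 12*(-⅔ + 3*I/2) = -37331 + (8 - 18*I) = -37323 - 18*I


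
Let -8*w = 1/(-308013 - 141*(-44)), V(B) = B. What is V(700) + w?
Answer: 1690130401/2414472 ≈ 700.00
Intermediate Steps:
w = 1/2414472 (w = -1/(8*(-308013 - 141*(-44))) = -1/(8*(-308013 + 6204)) = -⅛/(-301809) = -⅛*(-1/301809) = 1/2414472 ≈ 4.1417e-7)
V(700) + w = 700 + 1/2414472 = 1690130401/2414472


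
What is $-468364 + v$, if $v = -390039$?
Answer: $-858403$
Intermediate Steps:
$-468364 + v = -468364 - 390039 = -858403$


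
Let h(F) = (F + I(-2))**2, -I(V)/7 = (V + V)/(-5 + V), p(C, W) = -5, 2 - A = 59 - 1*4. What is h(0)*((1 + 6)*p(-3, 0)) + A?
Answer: -613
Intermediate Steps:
A = -53 (A = 2 - (59 - 1*4) = 2 - (59 - 4) = 2 - 1*55 = 2 - 55 = -53)
I(V) = -14*V/(-5 + V) (I(V) = -7*(V + V)/(-5 + V) = -7*2*V/(-5 + V) = -14*V/(-5 + V))
h(F) = (-4 + F)**2 (h(F) = (F - 14*(-2)/(-5 - 2))**2 = (F - 14*(-2)/(-7))**2 = (F - 14*(-2)*(-1/7))**2 = (F - 4)**2 = (-4 + F)**2)
h(0)*((1 + 6)*p(-3, 0)) + A = (-4 + 0)**2*((1 + 6)*(-5)) - 53 = (-4)**2*(7*(-5)) - 53 = 16*(-35) - 53 = -560 - 53 = -613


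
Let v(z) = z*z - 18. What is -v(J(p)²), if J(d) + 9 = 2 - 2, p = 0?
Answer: -6543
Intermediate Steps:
J(d) = -9 (J(d) = -9 + (2 - 2) = -9 + 0 = -9)
v(z) = -18 + z² (v(z) = z² - 18 = -18 + z²)
-v(J(p)²) = -(-18 + ((-9)²)²) = -(-18 + 81²) = -(-18 + 6561) = -1*6543 = -6543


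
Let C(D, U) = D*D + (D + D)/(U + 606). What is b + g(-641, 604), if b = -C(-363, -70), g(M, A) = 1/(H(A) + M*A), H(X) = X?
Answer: -3412718770627/25899520 ≈ -1.3177e+5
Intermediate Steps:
C(D, U) = D² + 2*D/(606 + U) (C(D, U) = D² + (2*D)/(606 + U) = D² + 2*D/(606 + U))
g(M, A) = 1/(A + A*M) (g(M, A) = 1/(A + M*A) = 1/(A + A*M))
b = -35313729/268 (b = -(-363)*(2 + 606*(-363) - 363*(-70))/(606 - 70) = -(-363)*(2 - 219978 + 25410)/536 = -(-363)*(-194566)/536 = -1*35313729/268 = -35313729/268 ≈ -1.3177e+5)
b + g(-641, 604) = -35313729/268 + 1/(604*(1 - 641)) = -35313729/268 + (1/604)/(-640) = -35313729/268 + (1/604)*(-1/640) = -35313729/268 - 1/386560 = -3412718770627/25899520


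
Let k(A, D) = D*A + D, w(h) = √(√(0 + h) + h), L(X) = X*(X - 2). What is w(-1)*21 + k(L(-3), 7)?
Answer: 112 + 21*√(-1 + I) ≈ 121.56 + 23.072*I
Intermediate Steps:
L(X) = X*(-2 + X)
w(h) = √(h + √h) (w(h) = √(√h + h) = √(h + √h))
k(A, D) = D + A*D (k(A, D) = A*D + D = D + A*D)
w(-1)*21 + k(L(-3), 7) = √(-1 + √(-1))*21 + 7*(1 - 3*(-2 - 3)) = √(-1 + I)*21 + 7*(1 - 3*(-5)) = 21*√(-1 + I) + 7*(1 + 15) = 21*√(-1 + I) + 7*16 = 21*√(-1 + I) + 112 = 112 + 21*√(-1 + I)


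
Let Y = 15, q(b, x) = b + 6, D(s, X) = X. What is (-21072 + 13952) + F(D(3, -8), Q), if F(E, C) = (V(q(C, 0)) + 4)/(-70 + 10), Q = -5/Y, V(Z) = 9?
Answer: -427213/60 ≈ -7120.2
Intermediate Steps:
q(b, x) = 6 + b
Q = -1/3 (Q = -5/15 = -5*1/15 = -1/3 ≈ -0.33333)
F(E, C) = -13/60 (F(E, C) = (9 + 4)/(-70 + 10) = 13/(-60) = 13*(-1/60) = -13/60)
(-21072 + 13952) + F(D(3, -8), Q) = (-21072 + 13952) - 13/60 = -7120 - 13/60 = -427213/60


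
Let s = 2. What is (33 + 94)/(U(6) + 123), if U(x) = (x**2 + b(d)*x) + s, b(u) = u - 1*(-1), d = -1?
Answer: 127/161 ≈ 0.78882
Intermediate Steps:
b(u) = 1 + u (b(u) = u + 1 = 1 + u)
U(x) = 2 + x**2 (U(x) = (x**2 + (1 - 1)*x) + 2 = (x**2 + 0*x) + 2 = (x**2 + 0) + 2 = x**2 + 2 = 2 + x**2)
(33 + 94)/(U(6) + 123) = (33 + 94)/((2 + 6**2) + 123) = 127/((2 + 36) + 123) = 127/(38 + 123) = 127/161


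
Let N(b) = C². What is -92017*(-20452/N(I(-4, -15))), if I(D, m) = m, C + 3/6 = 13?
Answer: 7527726736/625 ≈ 1.2044e+7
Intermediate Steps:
C = 25/2 (C = -½ + 13 = 25/2 ≈ 12.500)
N(b) = 625/4 (N(b) = (25/2)² = 625/4)
-92017*(-20452/N(I(-4, -15))) = -92017/((625/4)/(-20452)) = -92017/((625/4)*(-1/20452)) = -92017/(-625/81808) = -92017*(-81808/625) = 7527726736/625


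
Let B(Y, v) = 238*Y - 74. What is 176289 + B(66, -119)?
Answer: 191923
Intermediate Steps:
B(Y, v) = -74 + 238*Y
176289 + B(66, -119) = 176289 + (-74 + 238*66) = 176289 + (-74 + 15708) = 176289 + 15634 = 191923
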